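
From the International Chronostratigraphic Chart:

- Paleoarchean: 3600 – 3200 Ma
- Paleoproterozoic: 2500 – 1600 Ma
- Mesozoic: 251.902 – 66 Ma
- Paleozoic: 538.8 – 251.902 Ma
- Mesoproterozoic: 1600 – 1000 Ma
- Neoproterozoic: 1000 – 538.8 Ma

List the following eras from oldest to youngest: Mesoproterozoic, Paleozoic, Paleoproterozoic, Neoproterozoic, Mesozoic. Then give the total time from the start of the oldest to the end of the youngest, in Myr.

Paleoproterozoic → Mesoproterozoic → Neoproterozoic → Paleozoic → Mesozoic; total span 2434 Myr

Start ages (Ma): Paleoproterozoic 2500, Mesoproterozoic 1600, Neoproterozoic 1000, Paleozoic 538.8, Mesozoic 251.902.
Ordered oldest to youngest: Paleoproterozoic, Mesoproterozoic, Neoproterozoic, Paleozoic, Mesozoic.
Span = 2500 − 66 = 2434 Myr.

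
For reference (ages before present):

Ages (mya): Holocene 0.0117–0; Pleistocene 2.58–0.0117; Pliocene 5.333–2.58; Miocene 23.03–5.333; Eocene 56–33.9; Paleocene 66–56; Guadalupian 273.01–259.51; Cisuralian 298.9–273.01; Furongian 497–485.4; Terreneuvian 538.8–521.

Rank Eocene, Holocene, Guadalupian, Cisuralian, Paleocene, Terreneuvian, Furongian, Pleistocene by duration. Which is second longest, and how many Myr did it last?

Eocene, 22.1 million years

Durations: Eocene 22.1; Holocene 0.0117; Guadalupian 13.5; Cisuralian 25.89; Paleocene 10; Terreneuvian 17.8; Furongian 11.6; Pleistocene 2.5683 Myr.
Sorted longest-first: Cisuralian (25.89), Eocene (22.1), Terreneuvian (17.8), Guadalupian (13.5), Furongian (11.6), Paleocene (10), Pleistocene (2.5683), Holocene (0.0117).
The second longest is Eocene at 22.1 Myr.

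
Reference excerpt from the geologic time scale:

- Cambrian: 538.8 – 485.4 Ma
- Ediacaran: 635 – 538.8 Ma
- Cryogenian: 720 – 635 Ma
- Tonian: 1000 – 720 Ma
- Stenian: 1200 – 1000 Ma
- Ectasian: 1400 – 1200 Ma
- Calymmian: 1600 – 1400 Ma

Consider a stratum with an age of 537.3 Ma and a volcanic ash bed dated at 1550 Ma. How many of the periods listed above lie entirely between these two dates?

The older date is 1550 Ma and the younger is 537.3 Ma.
Periods with start < 1550 and end > 537.3 Ma: Ectasian (1400–1200), Stenian (1200–1000), Tonian (1000–720), Cryogenian (720–635), Ediacaran (635–538.8).
That is 5 complete periods.

5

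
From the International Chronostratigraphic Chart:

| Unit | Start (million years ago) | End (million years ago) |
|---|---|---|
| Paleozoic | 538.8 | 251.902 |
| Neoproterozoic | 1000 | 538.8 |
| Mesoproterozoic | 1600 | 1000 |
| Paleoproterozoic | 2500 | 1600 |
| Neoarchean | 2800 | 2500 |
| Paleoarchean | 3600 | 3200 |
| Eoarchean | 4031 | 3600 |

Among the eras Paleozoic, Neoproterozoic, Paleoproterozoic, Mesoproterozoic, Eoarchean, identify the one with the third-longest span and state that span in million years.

Neoproterozoic, 461.2 million years

Durations: Paleozoic 286.898; Neoproterozoic 461.2; Paleoproterozoic 900; Mesoproterozoic 600; Eoarchean 431 Myr.
Sorted longest-first: Paleoproterozoic (900), Mesoproterozoic (600), Neoproterozoic (461.2), Eoarchean (431), Paleozoic (286.898).
The third longest is Neoproterozoic at 461.2 Myr.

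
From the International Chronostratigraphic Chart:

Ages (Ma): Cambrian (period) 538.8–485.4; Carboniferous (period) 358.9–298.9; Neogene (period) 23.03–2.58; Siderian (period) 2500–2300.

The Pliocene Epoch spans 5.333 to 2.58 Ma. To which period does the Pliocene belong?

The Pliocene (5.333–2.58 Ma) lies entirely within 23.03–2.58 Ma, the Neogene Period.

Neogene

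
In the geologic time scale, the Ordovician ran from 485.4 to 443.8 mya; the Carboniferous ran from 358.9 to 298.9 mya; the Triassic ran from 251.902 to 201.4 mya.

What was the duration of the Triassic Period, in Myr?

50.502 million years

251.902 − 201.4 = 50.502 million years.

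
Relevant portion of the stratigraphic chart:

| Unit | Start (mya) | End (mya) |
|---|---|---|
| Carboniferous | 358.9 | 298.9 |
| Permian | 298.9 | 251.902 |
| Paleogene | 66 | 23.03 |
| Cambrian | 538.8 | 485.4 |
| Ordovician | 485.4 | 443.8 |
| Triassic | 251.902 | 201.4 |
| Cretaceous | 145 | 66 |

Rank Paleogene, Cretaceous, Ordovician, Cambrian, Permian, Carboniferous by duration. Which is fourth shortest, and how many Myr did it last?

Start − end for each: Paleogene 66 − 23.03 = 42.97; Cretaceous 145 − 66 = 79; Ordovician 485.4 − 443.8 = 41.6; Cambrian 538.8 − 485.4 = 53.4; Permian 298.9 − 251.902 = 46.998; Carboniferous 358.9 − 298.9 = 60.
Ranking these from shortest: Ordovician < Paleogene < Permian < Cambrian < Carboniferous < Cretaceous.
Position 4 in that ranking is Cambrian, which lasted 53.4 Myr.

Cambrian, 53.4 million years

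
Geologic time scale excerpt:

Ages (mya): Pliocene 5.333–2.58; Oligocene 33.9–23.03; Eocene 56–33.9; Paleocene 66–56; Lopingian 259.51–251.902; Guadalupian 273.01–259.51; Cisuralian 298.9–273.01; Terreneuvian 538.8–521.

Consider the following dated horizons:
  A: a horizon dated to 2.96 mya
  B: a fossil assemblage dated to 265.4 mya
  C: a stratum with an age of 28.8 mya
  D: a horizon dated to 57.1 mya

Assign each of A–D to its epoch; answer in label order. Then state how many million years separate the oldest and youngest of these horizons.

Match each age against the start–end ranges in the excerpt: A = 2.96 Ma → Pliocene (5.333–2.58); B = 265.4 Ma → Guadalupian (273.01–259.51); C = 28.8 Ma → Oligocene (33.9–23.03); D = 57.1 Ma → Paleocene (66–56).
The largest age is 265.4 Ma and the smallest is 2.96 Ma; their difference is 262.44 Myr.

A — Pliocene; B — Guadalupian; C — Oligocene; D — Paleocene; span 262.44 million years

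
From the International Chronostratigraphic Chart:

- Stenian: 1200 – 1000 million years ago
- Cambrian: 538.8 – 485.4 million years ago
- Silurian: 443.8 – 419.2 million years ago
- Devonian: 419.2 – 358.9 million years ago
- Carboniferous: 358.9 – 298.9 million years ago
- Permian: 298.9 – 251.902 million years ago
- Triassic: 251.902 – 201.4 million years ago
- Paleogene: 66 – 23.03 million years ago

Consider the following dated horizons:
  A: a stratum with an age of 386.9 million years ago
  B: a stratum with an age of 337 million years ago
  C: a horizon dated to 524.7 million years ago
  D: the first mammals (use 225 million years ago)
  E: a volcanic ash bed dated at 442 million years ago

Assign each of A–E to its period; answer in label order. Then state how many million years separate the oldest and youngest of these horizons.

A — Devonian; B — Carboniferous; C — Cambrian; D — Triassic; E — Silurian; span 299.7 million years

Match each age against the start–end ranges in the excerpt: A = 386.9 Ma → Devonian (419.2–358.9); B = 337 Ma → Carboniferous (358.9–298.9); C = 524.7 Ma → Cambrian (538.8–485.4); D = 225 Ma → Triassic (251.902–201.4); E = 442 Ma → Silurian (443.8–419.2).
The largest age is 524.7 Ma and the smallest is 225 Ma; their difference is 299.7 Myr.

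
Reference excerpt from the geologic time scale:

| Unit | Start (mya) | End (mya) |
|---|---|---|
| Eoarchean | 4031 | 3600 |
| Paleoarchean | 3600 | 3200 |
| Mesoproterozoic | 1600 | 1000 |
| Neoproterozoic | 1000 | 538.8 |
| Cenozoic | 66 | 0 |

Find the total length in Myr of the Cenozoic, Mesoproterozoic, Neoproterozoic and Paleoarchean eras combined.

Duration is start − end for each: (66 − 0) + (1600 − 1000) + (1000 − 538.8) + (3600 − 3200).
That is 66 + 600 + 461.2 + 400, which totals 1527.2 million years.

1527.2 million years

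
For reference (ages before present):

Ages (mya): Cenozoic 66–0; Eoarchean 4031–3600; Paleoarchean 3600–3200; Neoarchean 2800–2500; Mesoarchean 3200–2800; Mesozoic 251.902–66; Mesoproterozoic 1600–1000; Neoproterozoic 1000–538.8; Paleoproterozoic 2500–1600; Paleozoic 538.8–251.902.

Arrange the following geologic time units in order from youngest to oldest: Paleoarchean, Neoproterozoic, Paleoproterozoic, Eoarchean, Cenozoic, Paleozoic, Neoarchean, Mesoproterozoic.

The oldest of these is Eoarchean (starts 4031 Ma) and the youngest is Cenozoic (ends 0 Ma).
In between, by decreasing start age: Paleoarchean (3600), Neoarchean (2800), Paleoproterozoic (2500), Mesoproterozoic (1600), Neoproterozoic (1000), Paleozoic (538.8).
Listing youngest first means reversing that sequence.

Cenozoic → Paleozoic → Neoproterozoic → Mesoproterozoic → Paleoproterozoic → Neoarchean → Paleoarchean → Eoarchean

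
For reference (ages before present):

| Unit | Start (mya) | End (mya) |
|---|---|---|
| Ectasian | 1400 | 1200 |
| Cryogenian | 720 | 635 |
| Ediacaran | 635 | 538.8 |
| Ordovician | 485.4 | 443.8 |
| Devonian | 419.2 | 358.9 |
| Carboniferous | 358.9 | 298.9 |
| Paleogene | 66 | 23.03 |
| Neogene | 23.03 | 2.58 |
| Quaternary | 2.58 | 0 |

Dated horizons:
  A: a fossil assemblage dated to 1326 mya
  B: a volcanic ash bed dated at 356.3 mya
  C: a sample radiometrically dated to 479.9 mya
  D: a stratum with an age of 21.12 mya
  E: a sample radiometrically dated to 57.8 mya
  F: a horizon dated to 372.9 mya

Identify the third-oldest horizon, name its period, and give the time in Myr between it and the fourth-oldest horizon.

F, in the Devonian; 16.6 million years to B

Larger Ma means older, so oldest first: A 1326 > C 479.9 > F 372.9 > B 356.3 > E 57.8 > D 21.12.
Counting 3 along gives F (372.9 Ma); the excerpt puts that inside the Devonian, 419.2–358.9 Ma.
Next in line is B (356.3 Ma), and 372.9 − 356.3 = 16.6 Myr.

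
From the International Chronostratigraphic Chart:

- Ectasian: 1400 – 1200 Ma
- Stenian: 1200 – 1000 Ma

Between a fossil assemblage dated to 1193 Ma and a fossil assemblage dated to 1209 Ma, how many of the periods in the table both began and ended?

Checking each listed span, none has both start < 1209 Ma and end > 1193 Ma — every period straddles one of the two dates or lies outside them — so the count is 0.

0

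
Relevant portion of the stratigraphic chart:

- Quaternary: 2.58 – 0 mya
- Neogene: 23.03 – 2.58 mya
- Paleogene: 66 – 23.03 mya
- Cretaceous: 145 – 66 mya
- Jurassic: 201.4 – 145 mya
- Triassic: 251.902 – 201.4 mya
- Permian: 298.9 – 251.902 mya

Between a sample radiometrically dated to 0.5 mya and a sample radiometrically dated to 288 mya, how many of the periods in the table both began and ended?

5

The older date is 288 Ma and the younger is 0.5 Ma.
Periods with start < 288 and end > 0.5 Ma: Triassic (251.902–201.4), Jurassic (201.4–145), Cretaceous (145–66), Paleogene (66–23.03), Neogene (23.03–2.58).
That is 5 complete periods.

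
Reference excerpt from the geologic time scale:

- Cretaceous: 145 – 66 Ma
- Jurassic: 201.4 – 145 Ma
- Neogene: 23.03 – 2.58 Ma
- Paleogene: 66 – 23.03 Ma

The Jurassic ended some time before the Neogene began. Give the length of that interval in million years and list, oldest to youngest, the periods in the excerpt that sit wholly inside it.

121.97 million years; Cretaceous, Paleogene

The Jurassic closes at 145 Ma and the Neogene opens at 23.03 Ma, so the interval is 145 − 23.03 = 121.97 Myr.
A period fits inside if it starts at or after 145 Ma and ends at or before 23.03 Ma; oldest first that gives Cretaceous, Paleogene.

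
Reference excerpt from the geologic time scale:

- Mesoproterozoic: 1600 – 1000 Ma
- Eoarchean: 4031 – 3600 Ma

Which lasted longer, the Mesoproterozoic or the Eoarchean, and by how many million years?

Mesoproterozoic, by 169 million years

Mesoproterozoic: 1600 − 1000 = 600 Myr.
Eoarchean: 4031 − 3600 = 431 Myr.
Difference: 600 − 431 = 169 Myr, so the Mesoproterozoic was longer.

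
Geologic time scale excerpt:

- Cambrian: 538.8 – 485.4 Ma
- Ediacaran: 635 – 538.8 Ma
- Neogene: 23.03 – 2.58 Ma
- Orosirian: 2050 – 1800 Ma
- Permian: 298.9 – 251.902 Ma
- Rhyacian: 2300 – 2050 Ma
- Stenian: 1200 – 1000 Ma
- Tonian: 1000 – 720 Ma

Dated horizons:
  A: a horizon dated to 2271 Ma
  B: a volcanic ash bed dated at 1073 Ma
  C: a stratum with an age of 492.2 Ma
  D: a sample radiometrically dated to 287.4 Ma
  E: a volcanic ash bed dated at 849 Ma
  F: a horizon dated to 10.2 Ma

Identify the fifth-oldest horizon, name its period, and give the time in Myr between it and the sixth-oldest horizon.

Larger Ma means older, so oldest first: A 2271 > B 1073 > E 849 > C 492.2 > D 287.4 > F 10.2.
Counting 5 along gives D (287.4 Ma); the excerpt puts that inside the Permian, 298.9–251.902 Ma.
Next in line is F (10.2 Ma), and 287.4 − 10.2 = 277.2 Myr.

D, in the Permian; 277.2 million years to F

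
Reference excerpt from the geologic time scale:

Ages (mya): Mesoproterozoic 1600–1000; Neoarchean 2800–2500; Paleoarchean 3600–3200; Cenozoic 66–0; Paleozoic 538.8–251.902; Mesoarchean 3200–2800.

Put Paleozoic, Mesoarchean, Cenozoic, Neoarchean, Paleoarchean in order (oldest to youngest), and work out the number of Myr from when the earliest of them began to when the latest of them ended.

From the excerpt: Paleozoic 538.8–251.902; Mesoarchean 3200–2800; Cenozoic 66–0; Neoarchean 2800–2500; Paleoarchean 3600–3200 (Ma).
Larger Ma is earlier, so the oldest is Paleoarchean and the youngest is Cenozoic; oldest to youngest: Paleoarchean, Mesoarchean, Neoarchean, Paleozoic, Cenozoic.
Oldest start 3600 minus youngest end 0 gives 3600 Myr overall.

Paleoarchean, Mesoarchean, Neoarchean, Paleozoic, Cenozoic; total span 3600 Myr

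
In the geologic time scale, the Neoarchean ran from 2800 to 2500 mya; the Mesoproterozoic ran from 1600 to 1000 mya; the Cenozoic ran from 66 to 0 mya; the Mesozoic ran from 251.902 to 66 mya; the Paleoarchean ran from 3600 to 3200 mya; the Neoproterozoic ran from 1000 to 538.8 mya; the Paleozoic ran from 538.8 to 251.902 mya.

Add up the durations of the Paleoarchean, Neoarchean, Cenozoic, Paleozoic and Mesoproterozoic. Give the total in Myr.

Each duration: Paleoarchean = 400; Neoarchean = 300; Cenozoic = 66; Paleozoic = 286.898; Mesoproterozoic = 600.
Sum: 400 + 300 + 66 + 286.898 + 600 = 1652.898 Myr.

1652.898 million years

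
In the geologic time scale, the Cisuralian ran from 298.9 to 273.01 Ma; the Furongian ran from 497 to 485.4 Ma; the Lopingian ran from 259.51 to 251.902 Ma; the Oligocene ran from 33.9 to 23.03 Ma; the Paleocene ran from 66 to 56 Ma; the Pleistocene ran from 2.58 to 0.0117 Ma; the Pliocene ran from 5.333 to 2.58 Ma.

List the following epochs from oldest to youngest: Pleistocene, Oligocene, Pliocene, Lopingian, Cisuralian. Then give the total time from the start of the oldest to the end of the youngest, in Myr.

From the excerpt: Pleistocene 2.58–0.0117; Oligocene 33.9–23.03; Pliocene 5.333–2.58; Lopingian 259.51–251.902; Cisuralian 298.9–273.01 (Ma).
Larger Ma is earlier, so the oldest is Cisuralian and the youngest is Pleistocene; oldest to youngest: Cisuralian, Lopingian, Oligocene, Pliocene, Pleistocene.
Oldest start 298.9 minus youngest end 0.0117 gives 298.8883 Myr overall.

Cisuralian, Lopingian, Oligocene, Pliocene, Pleistocene; total span 298.8883 Myr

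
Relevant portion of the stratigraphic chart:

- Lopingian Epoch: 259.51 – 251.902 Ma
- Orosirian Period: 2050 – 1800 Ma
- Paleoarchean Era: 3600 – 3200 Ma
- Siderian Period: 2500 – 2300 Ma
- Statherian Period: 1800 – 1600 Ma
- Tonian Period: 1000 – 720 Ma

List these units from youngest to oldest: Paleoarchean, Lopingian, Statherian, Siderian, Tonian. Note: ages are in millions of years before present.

Sorting by start age (ascending Ma, since larger Ma = older): Lopingian start 259.51, Tonian start 1000, Statherian start 1800, Siderian start 2500, Paleoarchean start 3600.

Lopingian, Tonian, Statherian, Siderian, Paleoarchean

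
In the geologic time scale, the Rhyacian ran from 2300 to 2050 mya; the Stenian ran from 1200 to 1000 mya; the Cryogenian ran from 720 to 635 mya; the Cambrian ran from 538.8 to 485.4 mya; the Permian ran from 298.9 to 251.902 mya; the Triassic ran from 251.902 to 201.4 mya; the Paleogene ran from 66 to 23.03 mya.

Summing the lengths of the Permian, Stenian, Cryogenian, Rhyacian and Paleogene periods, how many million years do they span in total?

Each duration: Permian = 46.998; Stenian = 200; Cryogenian = 85; Rhyacian = 250; Paleogene = 42.97.
Sum: 46.998 + 200 + 85 + 250 + 42.97 = 624.968 Myr.

624.968 million years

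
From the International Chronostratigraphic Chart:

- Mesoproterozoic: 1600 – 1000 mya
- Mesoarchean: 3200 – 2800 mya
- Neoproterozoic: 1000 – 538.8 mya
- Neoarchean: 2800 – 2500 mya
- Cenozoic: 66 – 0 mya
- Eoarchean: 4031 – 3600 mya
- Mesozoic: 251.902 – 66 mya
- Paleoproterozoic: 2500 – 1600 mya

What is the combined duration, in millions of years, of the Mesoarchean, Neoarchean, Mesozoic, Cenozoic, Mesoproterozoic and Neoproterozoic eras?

2013.102 million years

Duration is start − end for each: (3200 − 2800) + (2800 − 2500) + (251.902 − 66) + (66 − 0) + (1600 − 1000) + (1000 − 538.8).
That is 400 + 300 + 185.902 + 66 + 600 + 461.2, which totals 2013.102 million years.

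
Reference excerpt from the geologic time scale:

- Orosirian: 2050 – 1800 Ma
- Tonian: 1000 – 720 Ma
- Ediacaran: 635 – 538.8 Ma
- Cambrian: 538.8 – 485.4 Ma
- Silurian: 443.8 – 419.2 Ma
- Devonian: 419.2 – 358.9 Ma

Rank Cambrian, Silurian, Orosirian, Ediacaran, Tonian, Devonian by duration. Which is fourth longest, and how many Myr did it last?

Devonian, 60.3 million years

Durations: Cambrian 53.4; Silurian 24.6; Orosirian 250; Ediacaran 96.2; Tonian 280; Devonian 60.3 Myr.
Sorted longest-first: Tonian (280), Orosirian (250), Ediacaran (96.2), Devonian (60.3), Cambrian (53.4), Silurian (24.6).
The fourth longest is Devonian at 60.3 Myr.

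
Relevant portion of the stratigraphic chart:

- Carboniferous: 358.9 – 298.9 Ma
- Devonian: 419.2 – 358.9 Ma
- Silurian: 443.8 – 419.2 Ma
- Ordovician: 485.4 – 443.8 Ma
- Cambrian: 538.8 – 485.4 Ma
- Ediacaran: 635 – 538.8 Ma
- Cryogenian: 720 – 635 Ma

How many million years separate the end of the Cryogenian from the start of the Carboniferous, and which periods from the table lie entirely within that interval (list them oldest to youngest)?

End of Cryogenian = 635 Ma; start of Carboniferous = 358.9 Ma.
Gap = 635 − 358.9 = 276.1 Myr.
Periods wholly inside 635–358.9 Ma: Ediacaran (635–538.8), Cambrian (538.8–485.4), Ordovician (485.4–443.8), Silurian (443.8–419.2), Devonian (419.2–358.9).

276.1 million years; Ediacaran, Cambrian, Ordovician, Silurian, Devonian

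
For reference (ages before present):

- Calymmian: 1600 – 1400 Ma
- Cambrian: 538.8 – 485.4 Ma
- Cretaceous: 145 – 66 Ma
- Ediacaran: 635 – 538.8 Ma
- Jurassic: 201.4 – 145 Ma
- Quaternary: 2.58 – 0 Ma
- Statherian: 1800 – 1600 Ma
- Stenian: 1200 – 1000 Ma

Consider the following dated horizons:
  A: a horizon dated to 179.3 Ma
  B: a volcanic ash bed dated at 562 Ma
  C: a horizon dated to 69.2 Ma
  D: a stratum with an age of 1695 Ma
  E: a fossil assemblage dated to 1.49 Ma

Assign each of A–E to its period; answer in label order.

A — Jurassic; B — Ediacaran; C — Cretaceous; D — Statherian; E — Quaternary

Match each age against the start–end ranges in the excerpt: A = 179.3 Ma → Jurassic (201.4–145); B = 562 Ma → Ediacaran (635–538.8); C = 69.2 Ma → Cretaceous (145–66); D = 1695 Ma → Statherian (1800–1600); E = 1.49 Ma → Quaternary (2.58–0).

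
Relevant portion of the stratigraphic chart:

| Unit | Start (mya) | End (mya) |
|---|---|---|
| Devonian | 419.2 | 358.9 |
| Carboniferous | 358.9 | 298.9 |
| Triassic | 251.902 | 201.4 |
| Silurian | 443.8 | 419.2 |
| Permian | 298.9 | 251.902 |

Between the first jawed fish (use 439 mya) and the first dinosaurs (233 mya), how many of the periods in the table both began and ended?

439 Ma sits inside the Silurian (443.8–419.2) and 233 Ma inside the Triassic (251.902–201.4); neither of those is wholly between the two dates.
The listed periods lying completely between them are Devonian, Carboniferous, Permian — 3 in all.

3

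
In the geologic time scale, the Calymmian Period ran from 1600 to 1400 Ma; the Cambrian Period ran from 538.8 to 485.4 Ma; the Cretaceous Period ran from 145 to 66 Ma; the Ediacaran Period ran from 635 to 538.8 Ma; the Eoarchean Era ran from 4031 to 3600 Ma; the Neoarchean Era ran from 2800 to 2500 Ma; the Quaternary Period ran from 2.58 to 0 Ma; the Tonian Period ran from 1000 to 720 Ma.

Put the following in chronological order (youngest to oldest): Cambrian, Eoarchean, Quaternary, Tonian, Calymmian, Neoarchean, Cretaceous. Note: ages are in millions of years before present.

Quaternary → Cretaceous → Cambrian → Tonian → Calymmian → Neoarchean → Eoarchean

Read off each span (Ma): Cambrian 538.8–485.4; Eoarchean 4031–3600; Quaternary 2.58–0; Tonian 1000–720; Calymmian 1600–1400; Neoarchean 2800–2500; Cretaceous 145–66.
Larger Ma is older, so oldest→youngest is Eoarchean, Neoarchean, Calymmian, Tonian, Cambrian, Cretaceous, Quaternary; reverse it for youngest→oldest.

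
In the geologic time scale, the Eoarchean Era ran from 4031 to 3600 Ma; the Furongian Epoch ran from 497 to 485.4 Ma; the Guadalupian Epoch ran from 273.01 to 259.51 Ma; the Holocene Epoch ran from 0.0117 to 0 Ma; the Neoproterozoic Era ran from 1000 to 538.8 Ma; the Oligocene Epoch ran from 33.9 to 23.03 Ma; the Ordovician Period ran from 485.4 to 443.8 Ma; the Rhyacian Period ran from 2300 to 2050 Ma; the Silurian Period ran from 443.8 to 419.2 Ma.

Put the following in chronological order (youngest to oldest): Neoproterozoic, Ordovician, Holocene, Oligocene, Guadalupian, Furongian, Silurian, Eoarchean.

Holocene, then Oligocene, then Guadalupian, then Silurian, then Ordovician, then Furongian, then Neoproterozoic, then Eoarchean

Read off each span (Ma): Neoproterozoic 1000–538.8; Ordovician 485.4–443.8; Holocene 0.0117–0; Oligocene 33.9–23.03; Guadalupian 273.01–259.51; Furongian 497–485.4; Silurian 443.8–419.2; Eoarchean 4031–3600.
Larger Ma is older, so oldest→youngest is Eoarchean, Neoproterozoic, Furongian, Ordovician, Silurian, Guadalupian, Oligocene, Holocene; reverse it for youngest→oldest.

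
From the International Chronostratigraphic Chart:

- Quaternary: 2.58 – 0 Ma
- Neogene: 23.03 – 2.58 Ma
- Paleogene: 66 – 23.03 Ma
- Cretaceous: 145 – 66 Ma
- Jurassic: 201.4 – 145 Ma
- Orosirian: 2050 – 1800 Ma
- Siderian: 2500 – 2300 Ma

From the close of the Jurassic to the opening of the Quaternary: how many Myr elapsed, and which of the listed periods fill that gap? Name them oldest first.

End of Jurassic = 145 Ma; start of Quaternary = 2.58 Ma.
Gap = 145 − 2.58 = 142.42 Myr.
Periods wholly inside 145–2.58 Ma: Cretaceous (145–66), Paleogene (66–23.03), Neogene (23.03–2.58).

142.42 million years; Cretaceous, Paleogene, Neogene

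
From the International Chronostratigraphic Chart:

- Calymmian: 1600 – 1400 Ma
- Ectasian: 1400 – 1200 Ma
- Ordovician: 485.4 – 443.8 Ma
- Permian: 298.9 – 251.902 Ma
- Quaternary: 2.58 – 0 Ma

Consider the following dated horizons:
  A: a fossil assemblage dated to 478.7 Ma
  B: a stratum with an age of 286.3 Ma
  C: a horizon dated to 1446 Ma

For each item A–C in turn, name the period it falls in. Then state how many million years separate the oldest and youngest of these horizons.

Match each age against the start–end ranges in the excerpt: A = 478.7 Ma → Ordovician (485.4–443.8); B = 286.3 Ma → Permian (298.9–251.902); C = 1446 Ma → Calymmian (1600–1400).
The largest age is 1446 Ma and the smallest is 286.3 Ma; their difference is 1159.7 Myr.

A — Ordovician; B — Permian; C — Calymmian; span 1159.7 million years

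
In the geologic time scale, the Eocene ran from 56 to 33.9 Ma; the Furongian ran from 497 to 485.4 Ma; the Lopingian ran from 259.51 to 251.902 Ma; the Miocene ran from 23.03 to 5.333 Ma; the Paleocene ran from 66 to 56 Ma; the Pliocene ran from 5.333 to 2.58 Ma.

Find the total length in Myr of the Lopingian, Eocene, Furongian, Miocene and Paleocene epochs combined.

Each duration: Lopingian = 7.608; Eocene = 22.1; Furongian = 11.6; Miocene = 17.697; Paleocene = 10.
Sum: 7.608 + 22.1 + 11.6 + 17.697 + 10 = 69.005 Myr.

69.005 million years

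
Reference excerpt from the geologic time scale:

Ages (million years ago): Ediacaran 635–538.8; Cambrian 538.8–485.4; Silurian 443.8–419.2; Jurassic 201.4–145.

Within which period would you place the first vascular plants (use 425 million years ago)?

Silurian

425 Ma lies between 443.8 and 419.2 Ma, so it falls in the Silurian.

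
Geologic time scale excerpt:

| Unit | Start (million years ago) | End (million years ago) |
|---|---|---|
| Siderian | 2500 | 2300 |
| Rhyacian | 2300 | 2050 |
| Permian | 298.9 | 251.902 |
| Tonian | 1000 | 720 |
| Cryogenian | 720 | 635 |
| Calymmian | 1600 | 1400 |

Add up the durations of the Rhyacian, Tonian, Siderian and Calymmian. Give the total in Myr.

930 million years

Each duration: Rhyacian = 250; Tonian = 280; Siderian = 200; Calymmian = 200.
Sum: 250 + 280 + 200 + 200 = 930 Myr.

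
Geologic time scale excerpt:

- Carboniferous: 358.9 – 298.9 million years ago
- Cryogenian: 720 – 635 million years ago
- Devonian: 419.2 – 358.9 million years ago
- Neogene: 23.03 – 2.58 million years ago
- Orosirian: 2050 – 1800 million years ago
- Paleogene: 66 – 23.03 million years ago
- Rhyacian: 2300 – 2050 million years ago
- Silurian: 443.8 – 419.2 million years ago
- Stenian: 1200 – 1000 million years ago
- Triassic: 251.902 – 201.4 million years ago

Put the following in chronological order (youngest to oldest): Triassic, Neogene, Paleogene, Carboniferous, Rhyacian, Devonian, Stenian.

The oldest of these is Rhyacian (starts 2300 Ma) and the youngest is Neogene (ends 2.58 Ma).
In between, by decreasing start age: Stenian (1200), Devonian (419.2), Carboniferous (358.9), Triassic (251.902), Paleogene (66).
Listing youngest first means reversing that sequence.

Neogene → Paleogene → Triassic → Carboniferous → Devonian → Stenian → Rhyacian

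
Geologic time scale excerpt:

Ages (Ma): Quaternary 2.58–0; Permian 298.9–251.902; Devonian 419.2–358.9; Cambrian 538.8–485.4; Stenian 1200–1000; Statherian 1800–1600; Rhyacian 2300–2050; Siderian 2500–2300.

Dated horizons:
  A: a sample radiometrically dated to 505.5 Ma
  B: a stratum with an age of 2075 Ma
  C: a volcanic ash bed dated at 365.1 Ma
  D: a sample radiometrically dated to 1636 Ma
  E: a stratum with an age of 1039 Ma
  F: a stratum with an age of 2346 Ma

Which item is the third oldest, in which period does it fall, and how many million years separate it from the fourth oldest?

D, in the Statherian; 597 million years to E

Sorted oldest-first by Ma: F (2346), B (2075), D (1636), E (1039), A (505.5), C (365.1).
The third oldest is D at 1636 Ma, which lies in 1800–1600 Ma: the Statherian.
The fourth oldest is E at 1039 Ma; separation = |1636 − 1039| = 597 Myr.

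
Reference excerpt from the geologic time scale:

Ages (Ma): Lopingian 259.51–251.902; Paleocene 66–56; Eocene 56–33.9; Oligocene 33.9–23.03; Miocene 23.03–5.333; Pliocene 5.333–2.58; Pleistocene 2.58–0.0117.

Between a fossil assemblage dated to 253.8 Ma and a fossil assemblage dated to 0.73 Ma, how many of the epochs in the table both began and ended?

The older date is 253.8 Ma and the younger is 0.73 Ma.
Epochs with start < 253.8 and end > 0.73 Ma: Paleocene (66–56), Eocene (56–33.9), Oligocene (33.9–23.03), Miocene (23.03–5.333), Pliocene (5.333–2.58).
That is 5 complete epochs.

5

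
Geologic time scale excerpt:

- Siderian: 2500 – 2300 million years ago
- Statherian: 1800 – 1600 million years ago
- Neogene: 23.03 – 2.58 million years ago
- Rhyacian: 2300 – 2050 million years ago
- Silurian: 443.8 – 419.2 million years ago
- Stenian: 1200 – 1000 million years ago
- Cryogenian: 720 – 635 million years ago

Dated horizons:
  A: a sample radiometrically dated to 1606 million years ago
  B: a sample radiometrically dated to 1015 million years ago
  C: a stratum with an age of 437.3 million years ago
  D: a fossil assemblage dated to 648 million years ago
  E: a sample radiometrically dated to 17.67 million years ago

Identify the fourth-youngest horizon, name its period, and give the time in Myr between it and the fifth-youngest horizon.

B, in the Stenian; 591 million years to A

Smaller Ma means younger, so youngest first: E 17.67 < C 437.3 < D 648 < B 1015 < A 1606.
Counting 4 along gives B (1015 Ma); the excerpt puts that inside the Stenian, 1200–1000 Ma.
Next in line is A (1606 Ma), and 1606 − 1015 = 591 Myr.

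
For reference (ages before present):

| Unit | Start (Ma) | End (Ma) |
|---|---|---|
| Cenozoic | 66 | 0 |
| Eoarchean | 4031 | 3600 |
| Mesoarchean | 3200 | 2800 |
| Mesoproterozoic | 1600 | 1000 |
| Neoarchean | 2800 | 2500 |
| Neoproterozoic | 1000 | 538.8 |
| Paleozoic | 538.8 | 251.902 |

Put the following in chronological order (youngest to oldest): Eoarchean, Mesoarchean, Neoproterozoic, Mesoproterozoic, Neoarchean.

Read off each span (Ma): Eoarchean 4031–3600; Mesoarchean 3200–2800; Neoproterozoic 1000–538.8; Mesoproterozoic 1600–1000; Neoarchean 2800–2500.
Larger Ma is older, so oldest→youngest is Eoarchean, Mesoarchean, Neoarchean, Mesoproterozoic, Neoproterozoic; reverse it for youngest→oldest.

Neoproterozoic → Mesoproterozoic → Neoarchean → Mesoarchean → Eoarchean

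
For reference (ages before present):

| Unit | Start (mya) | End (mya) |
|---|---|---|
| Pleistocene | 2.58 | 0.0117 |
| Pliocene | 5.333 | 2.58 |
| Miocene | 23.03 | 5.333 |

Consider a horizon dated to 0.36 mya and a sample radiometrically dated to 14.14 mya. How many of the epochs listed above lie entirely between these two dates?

The older date is 14.14 Ma and the younger is 0.36 Ma.
Epochs with start < 14.14 and end > 0.36 Ma: Pliocene (5.333–2.58).
That is 1 complete epoch.

1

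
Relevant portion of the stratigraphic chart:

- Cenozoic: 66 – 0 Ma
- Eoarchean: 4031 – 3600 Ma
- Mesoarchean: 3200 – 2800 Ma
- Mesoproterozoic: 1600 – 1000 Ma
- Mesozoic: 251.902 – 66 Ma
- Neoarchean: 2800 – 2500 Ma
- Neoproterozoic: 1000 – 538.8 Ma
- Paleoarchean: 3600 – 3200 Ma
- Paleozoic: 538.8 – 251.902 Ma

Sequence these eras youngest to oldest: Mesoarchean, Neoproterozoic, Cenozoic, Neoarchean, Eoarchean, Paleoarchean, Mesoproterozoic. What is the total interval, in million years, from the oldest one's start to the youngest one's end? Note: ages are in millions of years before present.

From the excerpt: Mesoarchean 3200–2800; Neoproterozoic 1000–538.8; Cenozoic 66–0; Neoarchean 2800–2500; Eoarchean 4031–3600; Paleoarchean 3600–3200; Mesoproterozoic 1600–1000 (Ma).
Larger Ma is earlier, so the oldest is Eoarchean and the youngest is Cenozoic; youngest to oldest: Cenozoic, Neoproterozoic, Mesoproterozoic, Neoarchean, Mesoarchean, Paleoarchean, Eoarchean.
Oldest start 4031 minus youngest end 0 gives 4031 Myr overall.

Cenozoic → Neoproterozoic → Mesoproterozoic → Neoarchean → Mesoarchean → Paleoarchean → Eoarchean; total span 4031 Myr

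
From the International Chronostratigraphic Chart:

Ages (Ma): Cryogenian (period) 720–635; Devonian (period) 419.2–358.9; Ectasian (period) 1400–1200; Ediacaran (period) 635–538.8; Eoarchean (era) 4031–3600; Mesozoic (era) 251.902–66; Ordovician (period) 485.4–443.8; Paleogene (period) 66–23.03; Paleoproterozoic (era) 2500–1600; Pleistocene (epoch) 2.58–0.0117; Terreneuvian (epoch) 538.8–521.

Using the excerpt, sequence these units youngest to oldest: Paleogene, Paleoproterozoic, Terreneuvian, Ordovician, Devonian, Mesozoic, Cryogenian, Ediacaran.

Paleogene, Mesozoic, Devonian, Ordovician, Terreneuvian, Ediacaran, Cryogenian, Paleoproterozoic

The oldest of these is Paleoproterozoic (starts 2500 Ma) and the youngest is Paleogene (ends 23.03 Ma).
In between, by decreasing start age: Cryogenian (720), Ediacaran (635), Terreneuvian (538.8), Ordovician (485.4), Devonian (419.2), Mesozoic (251.902).
Listing youngest first means reversing that sequence.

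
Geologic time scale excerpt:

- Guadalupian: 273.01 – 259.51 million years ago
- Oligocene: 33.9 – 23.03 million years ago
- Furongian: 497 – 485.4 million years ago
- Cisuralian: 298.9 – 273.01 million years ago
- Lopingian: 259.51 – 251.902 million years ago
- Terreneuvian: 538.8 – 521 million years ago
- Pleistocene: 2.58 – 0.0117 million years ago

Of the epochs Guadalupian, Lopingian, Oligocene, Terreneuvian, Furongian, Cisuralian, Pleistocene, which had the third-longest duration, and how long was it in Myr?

Start − end for each: Guadalupian 273.01 − 259.51 = 13.5; Lopingian 259.51 − 251.902 = 7.608; Oligocene 33.9 − 23.03 = 10.87; Terreneuvian 538.8 − 521 = 17.8; Furongian 497 − 485.4 = 11.6; Cisuralian 298.9 − 273.01 = 25.89; Pleistocene 2.58 − 0.0117 = 2.5683.
Ranking these from longest: Cisuralian > Terreneuvian > Guadalupian > Furongian > Oligocene > Lopingian > Pleistocene.
Position 3 in that ranking is Guadalupian, which lasted 13.5 Myr.

Guadalupian, 13.5 million years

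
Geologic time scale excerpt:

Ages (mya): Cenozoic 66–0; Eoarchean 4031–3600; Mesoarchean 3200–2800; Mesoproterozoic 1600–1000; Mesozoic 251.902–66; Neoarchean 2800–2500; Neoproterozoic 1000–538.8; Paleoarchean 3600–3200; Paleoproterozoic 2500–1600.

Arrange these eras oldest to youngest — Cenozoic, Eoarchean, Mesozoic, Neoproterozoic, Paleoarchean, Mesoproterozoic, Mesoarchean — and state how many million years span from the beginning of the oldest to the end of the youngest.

Eoarchean, Paleoarchean, Mesoarchean, Mesoproterozoic, Neoproterozoic, Mesozoic, Cenozoic; total span 4031 Myr

Start ages (Ma): Eoarchean 4031, Paleoarchean 3600, Mesoarchean 3200, Mesoproterozoic 1600, Neoproterozoic 1000, Mesozoic 251.902, Cenozoic 66.
Ordered oldest to youngest: Eoarchean, Paleoarchean, Mesoarchean, Mesoproterozoic, Neoproterozoic, Mesozoic, Cenozoic.
Span = 4031 − 0 = 4031 Myr.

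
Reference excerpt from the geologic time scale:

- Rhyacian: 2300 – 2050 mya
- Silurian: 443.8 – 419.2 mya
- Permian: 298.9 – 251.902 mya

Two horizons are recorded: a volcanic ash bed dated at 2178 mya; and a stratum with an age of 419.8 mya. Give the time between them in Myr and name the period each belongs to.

Elapsed time: 2178 − 419.8 = 1758.2 Myr.
2178 Ma lies within 2300–2050 Ma: Rhyacian.
419.8 Ma lies within 443.8–419.2 Ma: Silurian.

1758.2 million years apart; the first in the Rhyacian, the second in the Silurian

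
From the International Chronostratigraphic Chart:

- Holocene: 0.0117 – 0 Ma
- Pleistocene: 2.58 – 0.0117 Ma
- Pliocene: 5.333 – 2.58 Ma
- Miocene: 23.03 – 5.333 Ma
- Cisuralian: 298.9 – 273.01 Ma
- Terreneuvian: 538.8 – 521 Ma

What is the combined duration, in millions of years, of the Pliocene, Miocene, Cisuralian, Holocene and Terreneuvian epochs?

64.1517 million years

Each duration: Pliocene = 2.753; Miocene = 17.697; Cisuralian = 25.89; Holocene = 0.0117; Terreneuvian = 17.8.
Sum: 2.753 + 17.697 + 25.89 + 0.0117 + 17.8 = 64.1517 Myr.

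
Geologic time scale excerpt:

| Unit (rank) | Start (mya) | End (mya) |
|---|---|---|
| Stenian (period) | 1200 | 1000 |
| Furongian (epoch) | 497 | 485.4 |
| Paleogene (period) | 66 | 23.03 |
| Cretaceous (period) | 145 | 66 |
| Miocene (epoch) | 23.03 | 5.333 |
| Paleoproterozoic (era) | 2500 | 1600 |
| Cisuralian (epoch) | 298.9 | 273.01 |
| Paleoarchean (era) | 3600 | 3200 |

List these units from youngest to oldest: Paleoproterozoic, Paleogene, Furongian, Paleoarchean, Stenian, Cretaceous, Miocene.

Miocene, Paleogene, Cretaceous, Furongian, Stenian, Paleoproterozoic, Paleoarchean

The oldest of these is Paleoarchean (starts 3600 Ma) and the youngest is Miocene (ends 5.333 Ma).
In between, by decreasing start age: Paleoproterozoic (2500), Stenian (1200), Furongian (497), Cretaceous (145), Paleogene (66).
Listing youngest first means reversing that sequence.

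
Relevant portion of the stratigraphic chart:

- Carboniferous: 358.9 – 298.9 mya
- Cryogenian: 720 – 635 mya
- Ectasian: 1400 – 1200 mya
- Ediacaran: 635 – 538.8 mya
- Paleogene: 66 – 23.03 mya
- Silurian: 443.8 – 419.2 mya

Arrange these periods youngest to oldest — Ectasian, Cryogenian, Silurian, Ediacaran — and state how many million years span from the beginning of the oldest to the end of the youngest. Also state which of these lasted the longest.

Silurian, Ediacaran, Cryogenian, Ectasian; total span 980.8 Myr; longest is Ectasian

Start ages (Ma): Ectasian 1400, Cryogenian 720, Ediacaran 635, Silurian 443.8.
Ordered youngest to oldest: Silurian, Ediacaran, Cryogenian, Ectasian.
Span = 1400 − 419.2 = 980.8 Myr.
Durations: Silurian 24.6, Cryogenian 85, Ectasian 200, Ediacaran 96.2 → longest is Ectasian (200 Myr).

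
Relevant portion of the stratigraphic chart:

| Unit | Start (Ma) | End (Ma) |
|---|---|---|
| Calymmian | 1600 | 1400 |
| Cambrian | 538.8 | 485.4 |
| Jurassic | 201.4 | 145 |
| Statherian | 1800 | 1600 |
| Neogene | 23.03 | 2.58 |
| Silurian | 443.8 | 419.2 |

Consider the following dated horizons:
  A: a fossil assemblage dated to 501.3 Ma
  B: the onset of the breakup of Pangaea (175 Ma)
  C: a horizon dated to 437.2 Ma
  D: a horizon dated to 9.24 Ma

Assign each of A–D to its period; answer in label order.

A — Cambrian; B — Jurassic; C — Silurian; D — Neogene

Match each age against the start–end ranges in the excerpt: A = 501.3 Ma → Cambrian (538.8–485.4); B = 175 Ma → Jurassic (201.4–145); C = 437.2 Ma → Silurian (443.8–419.2); D = 9.24 Ma → Neogene (23.03–2.58).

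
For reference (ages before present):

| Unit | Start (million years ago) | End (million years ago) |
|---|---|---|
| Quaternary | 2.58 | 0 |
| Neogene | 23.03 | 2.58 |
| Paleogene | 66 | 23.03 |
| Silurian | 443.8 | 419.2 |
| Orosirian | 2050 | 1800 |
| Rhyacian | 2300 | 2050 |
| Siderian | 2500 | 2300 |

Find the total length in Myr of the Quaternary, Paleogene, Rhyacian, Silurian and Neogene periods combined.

340.6 million years

Each duration: Quaternary = 2.58; Paleogene = 42.97; Rhyacian = 250; Silurian = 24.6; Neogene = 20.45.
Sum: 2.58 + 42.97 + 250 + 24.6 + 20.45 = 340.6 Myr.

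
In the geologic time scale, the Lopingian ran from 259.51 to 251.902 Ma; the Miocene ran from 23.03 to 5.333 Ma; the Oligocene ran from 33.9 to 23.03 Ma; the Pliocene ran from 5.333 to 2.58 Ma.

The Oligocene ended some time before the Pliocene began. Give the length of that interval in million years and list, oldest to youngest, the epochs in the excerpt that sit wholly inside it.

End of Oligocene = 23.03 Ma; start of Pliocene = 5.333 Ma.
Gap = 23.03 − 5.333 = 17.697 Myr.
Epochs wholly inside 23.03–5.333 Ma: Miocene (23.03–5.333).

17.697 million years; Miocene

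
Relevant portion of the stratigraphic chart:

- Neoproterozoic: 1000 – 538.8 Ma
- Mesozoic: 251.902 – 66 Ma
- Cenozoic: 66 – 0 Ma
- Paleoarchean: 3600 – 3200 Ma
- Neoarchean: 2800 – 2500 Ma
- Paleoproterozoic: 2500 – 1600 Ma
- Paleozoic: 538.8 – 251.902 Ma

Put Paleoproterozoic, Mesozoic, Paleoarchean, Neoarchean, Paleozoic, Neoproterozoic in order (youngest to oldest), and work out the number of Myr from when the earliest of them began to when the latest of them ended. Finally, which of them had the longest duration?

Start ages (Ma): Paleoarchean 3600, Neoarchean 2800, Paleoproterozoic 2500, Neoproterozoic 1000, Paleozoic 538.8, Mesozoic 251.902.
Ordered youngest to oldest: Mesozoic, Paleozoic, Neoproterozoic, Paleoproterozoic, Neoarchean, Paleoarchean.
Span = 3600 − 66 = 3534 Myr.
Durations: Paleoarchean 400, Paleoproterozoic 900, Mesozoic 185.902, Neoproterozoic 461.2, Paleozoic 286.898, Neoarchean 300 → longest is Paleoproterozoic (900 Myr).

Mesozoic, Paleozoic, Neoproterozoic, Paleoproterozoic, Neoarchean, Paleoarchean; total span 3534 Myr; longest is Paleoproterozoic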